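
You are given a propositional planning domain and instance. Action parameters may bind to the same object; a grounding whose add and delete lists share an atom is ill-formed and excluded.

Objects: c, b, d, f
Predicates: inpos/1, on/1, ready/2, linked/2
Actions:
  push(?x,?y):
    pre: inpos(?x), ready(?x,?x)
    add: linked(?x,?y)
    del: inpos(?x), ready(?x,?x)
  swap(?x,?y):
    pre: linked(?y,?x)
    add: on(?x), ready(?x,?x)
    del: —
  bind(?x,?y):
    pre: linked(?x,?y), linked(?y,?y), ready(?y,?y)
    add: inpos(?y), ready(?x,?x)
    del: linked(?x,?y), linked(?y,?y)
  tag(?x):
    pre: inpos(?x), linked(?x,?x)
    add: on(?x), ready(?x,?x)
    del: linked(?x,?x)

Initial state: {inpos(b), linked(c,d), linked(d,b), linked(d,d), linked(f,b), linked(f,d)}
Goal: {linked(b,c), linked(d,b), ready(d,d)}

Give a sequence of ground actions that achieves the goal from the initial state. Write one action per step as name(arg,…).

swap(b,d); push(b,c); swap(d,c)

1. swap(b,d)  →  {inpos(b), linked(c,d), linked(d,b), linked(d,d), linked(f,b), linked(f,d), on(b), ready(b,b)}
2. push(b,c)  →  {linked(b,c), linked(c,d), linked(d,b), linked(d,d), linked(f,b), linked(f,d), on(b)}
3. swap(d,c)  →  {linked(b,c), linked(c,d), linked(d,b), linked(d,d), linked(f,b), linked(f,d), on(b), on(d), ready(d,d)}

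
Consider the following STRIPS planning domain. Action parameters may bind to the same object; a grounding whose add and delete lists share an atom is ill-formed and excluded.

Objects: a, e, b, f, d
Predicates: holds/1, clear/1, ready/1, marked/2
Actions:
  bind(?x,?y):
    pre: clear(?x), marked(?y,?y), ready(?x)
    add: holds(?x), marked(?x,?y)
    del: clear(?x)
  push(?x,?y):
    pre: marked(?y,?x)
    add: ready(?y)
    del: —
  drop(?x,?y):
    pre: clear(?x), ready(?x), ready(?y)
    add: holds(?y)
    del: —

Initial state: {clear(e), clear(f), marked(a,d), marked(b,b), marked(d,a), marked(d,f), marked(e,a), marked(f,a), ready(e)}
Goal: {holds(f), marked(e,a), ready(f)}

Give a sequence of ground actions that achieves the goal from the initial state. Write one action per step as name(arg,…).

1. push(a,f)  →  {clear(e), clear(f), marked(a,d), marked(b,b), marked(d,a), marked(d,f), marked(e,a), marked(f,a), ready(e), ready(f)}
2. bind(f,b)  →  {clear(e), holds(f), marked(a,d), marked(b,b), marked(d,a), marked(d,f), marked(e,a), marked(f,a), marked(f,b), ready(e), ready(f)}

push(a,f); bind(f,b)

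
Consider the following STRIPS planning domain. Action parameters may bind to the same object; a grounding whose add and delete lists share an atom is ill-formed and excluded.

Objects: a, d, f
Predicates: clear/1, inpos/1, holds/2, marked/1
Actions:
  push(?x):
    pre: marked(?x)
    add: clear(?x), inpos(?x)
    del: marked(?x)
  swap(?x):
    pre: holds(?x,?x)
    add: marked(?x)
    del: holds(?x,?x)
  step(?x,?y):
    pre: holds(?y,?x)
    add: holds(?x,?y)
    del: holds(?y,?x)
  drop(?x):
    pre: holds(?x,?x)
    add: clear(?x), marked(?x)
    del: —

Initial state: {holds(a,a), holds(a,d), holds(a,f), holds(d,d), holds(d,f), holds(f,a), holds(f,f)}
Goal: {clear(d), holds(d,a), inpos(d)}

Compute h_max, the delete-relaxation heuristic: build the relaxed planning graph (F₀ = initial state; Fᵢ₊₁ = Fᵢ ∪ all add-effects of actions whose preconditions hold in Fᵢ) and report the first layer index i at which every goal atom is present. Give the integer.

2

F0 = init (7 atoms)
F1 = F0 ∪ {clear(a), clear(d), clear(f), holds(d,a), holds(f,d), marked(a), marked(d), marked(f)}  (15 atoms)
F2 = F1 ∪ {inpos(a), inpos(d), inpos(f)}  (18 atoms)
goal ⊆ F2  ⇒  h_max = 2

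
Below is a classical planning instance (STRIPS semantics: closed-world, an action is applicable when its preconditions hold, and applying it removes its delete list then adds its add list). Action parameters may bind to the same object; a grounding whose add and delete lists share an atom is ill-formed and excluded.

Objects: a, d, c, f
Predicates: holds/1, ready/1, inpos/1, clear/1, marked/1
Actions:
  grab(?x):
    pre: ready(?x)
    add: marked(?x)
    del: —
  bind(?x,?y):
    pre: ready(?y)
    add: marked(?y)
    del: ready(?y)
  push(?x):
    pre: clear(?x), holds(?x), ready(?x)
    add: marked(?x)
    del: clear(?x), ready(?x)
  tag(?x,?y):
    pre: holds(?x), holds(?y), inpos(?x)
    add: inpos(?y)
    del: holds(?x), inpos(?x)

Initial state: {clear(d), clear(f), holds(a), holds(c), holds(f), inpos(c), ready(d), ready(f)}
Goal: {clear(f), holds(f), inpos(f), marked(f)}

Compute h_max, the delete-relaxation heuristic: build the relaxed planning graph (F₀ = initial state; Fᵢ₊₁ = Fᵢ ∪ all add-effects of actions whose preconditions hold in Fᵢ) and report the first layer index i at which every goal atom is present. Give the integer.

1

F0 = init (8 atoms)
F1 = F0 ∪ {inpos(a), inpos(f), marked(d), marked(f)}  (12 atoms)
goal ⊆ F1  ⇒  h_max = 1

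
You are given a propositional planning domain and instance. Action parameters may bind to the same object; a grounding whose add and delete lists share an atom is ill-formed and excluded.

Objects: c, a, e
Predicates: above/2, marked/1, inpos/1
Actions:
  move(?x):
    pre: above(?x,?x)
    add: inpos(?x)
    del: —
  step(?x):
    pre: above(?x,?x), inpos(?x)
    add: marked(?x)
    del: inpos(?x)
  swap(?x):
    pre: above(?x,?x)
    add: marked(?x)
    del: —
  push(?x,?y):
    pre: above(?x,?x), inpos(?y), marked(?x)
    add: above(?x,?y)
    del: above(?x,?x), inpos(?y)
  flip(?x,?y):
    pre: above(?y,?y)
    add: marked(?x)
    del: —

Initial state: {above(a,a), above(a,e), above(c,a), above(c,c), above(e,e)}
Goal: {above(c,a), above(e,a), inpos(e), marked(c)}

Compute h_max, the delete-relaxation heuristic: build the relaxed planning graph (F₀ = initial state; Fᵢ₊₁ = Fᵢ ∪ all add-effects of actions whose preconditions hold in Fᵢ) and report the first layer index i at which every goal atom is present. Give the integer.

F0 = init (5 atoms)
F1 = F0 ∪ {inpos(a), inpos(c), inpos(e), marked(a), marked(c), marked(e)}  (11 atoms)
F2 = F1 ∪ {above(a,c), above(c,e), above(e,a), above(e,c)}  (15 atoms)
goal ⊆ F2  ⇒  h_max = 2

2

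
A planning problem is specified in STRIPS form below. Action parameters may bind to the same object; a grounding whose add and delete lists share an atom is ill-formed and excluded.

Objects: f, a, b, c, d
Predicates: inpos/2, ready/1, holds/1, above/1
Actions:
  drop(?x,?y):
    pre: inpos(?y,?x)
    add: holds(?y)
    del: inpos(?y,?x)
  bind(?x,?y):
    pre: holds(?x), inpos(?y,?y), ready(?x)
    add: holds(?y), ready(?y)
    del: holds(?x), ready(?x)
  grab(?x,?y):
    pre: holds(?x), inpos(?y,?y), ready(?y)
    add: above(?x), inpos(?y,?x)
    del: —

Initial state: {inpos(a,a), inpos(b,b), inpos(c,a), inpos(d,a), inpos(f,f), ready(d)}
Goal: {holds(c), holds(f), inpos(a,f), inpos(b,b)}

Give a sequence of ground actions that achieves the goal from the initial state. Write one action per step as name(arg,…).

1. drop(f,f)  →  {holds(f), inpos(a,a), inpos(b,b), inpos(c,a), inpos(d,a), ready(d)}
2. drop(a,c)  →  {holds(c), holds(f), inpos(a,a), inpos(b,b), inpos(d,a), ready(d)}
3. drop(a,d)  →  {holds(c), holds(d), holds(f), inpos(a,a), inpos(b,b), ready(d)}
4. bind(d,a)  →  {holds(a), holds(c), holds(f), inpos(a,a), inpos(b,b), ready(a)}
5. grab(f,a)  →  {above(f), holds(a), holds(c), holds(f), inpos(a,a), inpos(a,f), inpos(b,b), ready(a)}

drop(f,f); drop(a,c); drop(a,d); bind(d,a); grab(f,a)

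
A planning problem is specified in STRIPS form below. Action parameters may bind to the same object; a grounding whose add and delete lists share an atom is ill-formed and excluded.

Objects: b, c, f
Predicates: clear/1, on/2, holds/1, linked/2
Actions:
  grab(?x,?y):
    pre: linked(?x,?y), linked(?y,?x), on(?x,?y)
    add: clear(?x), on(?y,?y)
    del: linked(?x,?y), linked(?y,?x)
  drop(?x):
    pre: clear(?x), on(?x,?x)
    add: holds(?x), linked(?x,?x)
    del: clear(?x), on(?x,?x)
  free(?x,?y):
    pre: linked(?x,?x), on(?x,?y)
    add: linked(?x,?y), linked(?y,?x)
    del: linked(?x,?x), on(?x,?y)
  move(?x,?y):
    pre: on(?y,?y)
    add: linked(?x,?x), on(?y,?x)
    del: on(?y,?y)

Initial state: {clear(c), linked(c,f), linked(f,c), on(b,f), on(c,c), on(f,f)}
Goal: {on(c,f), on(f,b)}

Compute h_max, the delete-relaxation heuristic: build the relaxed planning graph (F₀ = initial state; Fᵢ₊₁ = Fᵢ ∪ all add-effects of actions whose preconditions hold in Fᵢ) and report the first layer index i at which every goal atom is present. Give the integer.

F0 = init (6 atoms)
F1 = F0 ∪ {holds(c), linked(b,b), linked(c,c), linked(f,f), on(c,b), on(c,f), on(f,b), on(f,c)}  (14 atoms)
goal ⊆ F1  ⇒  h_max = 1

1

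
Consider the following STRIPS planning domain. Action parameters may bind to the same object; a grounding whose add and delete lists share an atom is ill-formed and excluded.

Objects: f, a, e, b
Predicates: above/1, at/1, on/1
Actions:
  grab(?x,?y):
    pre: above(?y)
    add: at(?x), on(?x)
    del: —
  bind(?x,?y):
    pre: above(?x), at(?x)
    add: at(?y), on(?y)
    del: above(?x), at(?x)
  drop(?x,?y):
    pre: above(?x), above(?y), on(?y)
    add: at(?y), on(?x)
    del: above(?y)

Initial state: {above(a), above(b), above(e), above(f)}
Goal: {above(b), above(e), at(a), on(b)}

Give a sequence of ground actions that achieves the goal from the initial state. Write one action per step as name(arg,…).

1. grab(a,f)  →  {above(a), above(b), above(e), above(f), at(a), on(a)}
2. grab(b,f)  →  {above(a), above(b), above(e), above(f), at(a), at(b), on(a), on(b)}

grab(a,f); grab(b,f)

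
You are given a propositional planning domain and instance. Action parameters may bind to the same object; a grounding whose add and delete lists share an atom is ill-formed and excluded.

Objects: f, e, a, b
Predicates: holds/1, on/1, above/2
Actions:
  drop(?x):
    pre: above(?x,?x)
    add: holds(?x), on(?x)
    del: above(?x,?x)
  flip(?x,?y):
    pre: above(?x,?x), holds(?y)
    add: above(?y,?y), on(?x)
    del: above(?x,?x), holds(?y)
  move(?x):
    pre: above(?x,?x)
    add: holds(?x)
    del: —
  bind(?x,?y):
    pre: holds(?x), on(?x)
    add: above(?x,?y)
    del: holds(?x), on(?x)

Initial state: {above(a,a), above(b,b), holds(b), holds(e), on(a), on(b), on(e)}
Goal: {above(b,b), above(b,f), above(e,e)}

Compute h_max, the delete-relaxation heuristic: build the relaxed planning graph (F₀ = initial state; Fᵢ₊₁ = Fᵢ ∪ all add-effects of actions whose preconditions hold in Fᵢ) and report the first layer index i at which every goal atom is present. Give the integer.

F0 = init (7 atoms)
F1 = F0 ∪ {above(b,a), above(b,e), above(b,f), above(e,a), above(e,b), above(e,e), above(e,f), holds(a)}  (15 atoms)
goal ⊆ F1  ⇒  h_max = 1

1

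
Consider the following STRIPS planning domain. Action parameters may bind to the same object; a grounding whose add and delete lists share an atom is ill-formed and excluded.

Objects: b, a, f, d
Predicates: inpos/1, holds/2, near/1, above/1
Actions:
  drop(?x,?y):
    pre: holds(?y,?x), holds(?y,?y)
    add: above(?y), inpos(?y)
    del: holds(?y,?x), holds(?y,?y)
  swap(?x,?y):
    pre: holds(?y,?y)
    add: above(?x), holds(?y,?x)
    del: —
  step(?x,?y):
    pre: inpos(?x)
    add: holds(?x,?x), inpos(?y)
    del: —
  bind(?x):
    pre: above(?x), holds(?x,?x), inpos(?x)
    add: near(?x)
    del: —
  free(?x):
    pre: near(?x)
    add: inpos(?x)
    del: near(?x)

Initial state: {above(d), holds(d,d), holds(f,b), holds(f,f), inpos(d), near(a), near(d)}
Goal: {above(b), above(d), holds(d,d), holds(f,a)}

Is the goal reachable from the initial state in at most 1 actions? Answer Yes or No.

No

1. swap(b,f)  →  {above(b), above(d), holds(d,d), holds(f,b), holds(f,f), inpos(d), near(a), near(d)}
2. swap(a,f)  →  {above(a), above(b), above(d), holds(d,d), holds(f,a), holds(f,b), holds(f,f), inpos(d), near(a), near(d)}
optimal plan length = 2; 2 > 1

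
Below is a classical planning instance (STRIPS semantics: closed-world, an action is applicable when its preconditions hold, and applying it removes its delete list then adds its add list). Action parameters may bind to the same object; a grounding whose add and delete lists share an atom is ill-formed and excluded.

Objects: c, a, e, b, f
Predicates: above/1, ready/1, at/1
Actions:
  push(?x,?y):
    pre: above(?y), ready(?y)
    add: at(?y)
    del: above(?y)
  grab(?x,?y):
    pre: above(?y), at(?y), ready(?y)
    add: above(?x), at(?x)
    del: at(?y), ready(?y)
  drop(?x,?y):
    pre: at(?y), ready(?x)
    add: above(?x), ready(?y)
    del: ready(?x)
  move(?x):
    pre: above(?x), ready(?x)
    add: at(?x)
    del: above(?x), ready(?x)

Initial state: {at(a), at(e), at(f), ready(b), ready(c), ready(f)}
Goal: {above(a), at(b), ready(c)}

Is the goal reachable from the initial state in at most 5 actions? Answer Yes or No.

1. drop(f,a)  →  {above(f), at(a), at(e), at(f), ready(a), ready(b), ready(c)}
2. drop(a,f)  →  {above(a), above(f), at(a), at(e), at(f), ready(b), ready(c), ready(f)}
3. grab(b,f)  →  {above(a), above(b), above(f), at(a), at(b), at(e), ready(b), ready(c)}
optimal plan length = 3; 3 ≤ 5

Yes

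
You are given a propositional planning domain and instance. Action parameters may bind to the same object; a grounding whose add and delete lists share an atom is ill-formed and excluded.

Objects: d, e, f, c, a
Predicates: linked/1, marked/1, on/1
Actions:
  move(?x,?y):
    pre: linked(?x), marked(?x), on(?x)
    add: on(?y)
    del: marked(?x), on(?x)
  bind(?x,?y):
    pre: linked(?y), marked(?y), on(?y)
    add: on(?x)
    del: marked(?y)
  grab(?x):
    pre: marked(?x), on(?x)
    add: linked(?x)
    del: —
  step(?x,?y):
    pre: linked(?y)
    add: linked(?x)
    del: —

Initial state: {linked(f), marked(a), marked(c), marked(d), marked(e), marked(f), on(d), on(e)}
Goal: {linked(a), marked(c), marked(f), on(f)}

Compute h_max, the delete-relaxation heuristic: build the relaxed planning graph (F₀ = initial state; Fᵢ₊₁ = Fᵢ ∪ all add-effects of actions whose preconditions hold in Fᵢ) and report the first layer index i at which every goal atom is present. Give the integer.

F0 = init (8 atoms)
F1 = F0 ∪ {linked(a), linked(c), linked(d), linked(e)}  (12 atoms)
F2 = F1 ∪ {on(a), on(c), on(f)}  (15 atoms)
goal ⊆ F2  ⇒  h_max = 2

2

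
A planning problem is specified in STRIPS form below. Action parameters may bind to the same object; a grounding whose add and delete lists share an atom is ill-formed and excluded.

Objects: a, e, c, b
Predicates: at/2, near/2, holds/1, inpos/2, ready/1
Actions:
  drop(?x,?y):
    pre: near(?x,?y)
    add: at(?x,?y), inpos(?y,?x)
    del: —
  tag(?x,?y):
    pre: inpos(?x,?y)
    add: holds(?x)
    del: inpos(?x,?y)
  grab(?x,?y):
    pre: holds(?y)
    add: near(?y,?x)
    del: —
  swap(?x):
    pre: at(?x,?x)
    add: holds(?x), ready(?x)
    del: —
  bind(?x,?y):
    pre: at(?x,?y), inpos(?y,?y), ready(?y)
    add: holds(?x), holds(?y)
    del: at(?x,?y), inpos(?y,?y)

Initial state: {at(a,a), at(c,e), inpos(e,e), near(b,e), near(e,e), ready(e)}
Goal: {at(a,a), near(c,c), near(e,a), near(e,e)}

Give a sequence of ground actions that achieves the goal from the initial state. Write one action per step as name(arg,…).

bind(c,e); grab(a,e); grab(c,c)

1. bind(c,e)  →  {at(a,a), holds(c), holds(e), near(b,e), near(e,e), ready(e)}
2. grab(a,e)  →  {at(a,a), holds(c), holds(e), near(b,e), near(e,a), near(e,e), ready(e)}
3. grab(c,c)  →  {at(a,a), holds(c), holds(e), near(b,e), near(c,c), near(e,a), near(e,e), ready(e)}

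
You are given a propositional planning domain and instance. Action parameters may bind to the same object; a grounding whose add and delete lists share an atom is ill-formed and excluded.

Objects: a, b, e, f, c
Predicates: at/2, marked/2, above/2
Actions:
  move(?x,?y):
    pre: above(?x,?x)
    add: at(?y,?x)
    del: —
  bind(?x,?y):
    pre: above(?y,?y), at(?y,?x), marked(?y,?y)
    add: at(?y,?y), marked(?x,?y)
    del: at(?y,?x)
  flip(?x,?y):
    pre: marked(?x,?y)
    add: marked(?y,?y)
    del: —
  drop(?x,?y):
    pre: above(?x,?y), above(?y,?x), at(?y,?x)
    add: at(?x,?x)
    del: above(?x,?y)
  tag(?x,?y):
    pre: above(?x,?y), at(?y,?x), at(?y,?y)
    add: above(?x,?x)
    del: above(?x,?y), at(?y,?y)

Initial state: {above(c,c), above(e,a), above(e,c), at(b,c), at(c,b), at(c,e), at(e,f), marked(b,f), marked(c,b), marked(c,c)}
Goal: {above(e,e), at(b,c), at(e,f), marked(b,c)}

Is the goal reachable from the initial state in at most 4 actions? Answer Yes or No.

Yes

1. bind(b,c)  →  {above(c,c), above(e,a), above(e,c), at(b,c), at(c,c), at(c,e), at(e,f), marked(b,c), marked(b,f), marked(c,b), marked(c,c)}
2. tag(e,c)  →  {above(c,c), above(e,a), above(e,e), at(b,c), at(c,e), at(e,f), marked(b,c), marked(b,f), marked(c,b), marked(c,c)}
optimal plan length = 2; 2 ≤ 4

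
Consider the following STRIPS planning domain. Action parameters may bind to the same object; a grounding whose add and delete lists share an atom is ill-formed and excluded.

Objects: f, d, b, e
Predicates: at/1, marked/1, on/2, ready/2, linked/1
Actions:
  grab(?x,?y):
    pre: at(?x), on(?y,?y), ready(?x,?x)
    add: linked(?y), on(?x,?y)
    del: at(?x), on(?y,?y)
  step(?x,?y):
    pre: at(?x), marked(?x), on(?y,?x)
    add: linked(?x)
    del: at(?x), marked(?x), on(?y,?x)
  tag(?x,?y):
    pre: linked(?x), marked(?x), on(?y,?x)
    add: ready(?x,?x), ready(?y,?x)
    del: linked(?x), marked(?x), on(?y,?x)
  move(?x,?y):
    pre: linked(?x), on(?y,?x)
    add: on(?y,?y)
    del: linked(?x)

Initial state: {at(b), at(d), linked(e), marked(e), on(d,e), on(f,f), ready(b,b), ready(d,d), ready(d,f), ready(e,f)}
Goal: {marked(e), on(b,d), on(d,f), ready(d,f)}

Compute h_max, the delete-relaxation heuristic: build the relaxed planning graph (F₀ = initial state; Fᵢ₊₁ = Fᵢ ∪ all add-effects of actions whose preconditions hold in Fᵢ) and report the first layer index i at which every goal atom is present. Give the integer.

F0 = init (10 atoms)
F1 = F0 ∪ {linked(f), on(b,f), on(d,d), on(d,f), ready(d,e), ready(e,e)}  (16 atoms)
F2 = F1 ∪ {linked(d), on(b,b), on(b,d)}  (19 atoms)
goal ⊆ F2  ⇒  h_max = 2

2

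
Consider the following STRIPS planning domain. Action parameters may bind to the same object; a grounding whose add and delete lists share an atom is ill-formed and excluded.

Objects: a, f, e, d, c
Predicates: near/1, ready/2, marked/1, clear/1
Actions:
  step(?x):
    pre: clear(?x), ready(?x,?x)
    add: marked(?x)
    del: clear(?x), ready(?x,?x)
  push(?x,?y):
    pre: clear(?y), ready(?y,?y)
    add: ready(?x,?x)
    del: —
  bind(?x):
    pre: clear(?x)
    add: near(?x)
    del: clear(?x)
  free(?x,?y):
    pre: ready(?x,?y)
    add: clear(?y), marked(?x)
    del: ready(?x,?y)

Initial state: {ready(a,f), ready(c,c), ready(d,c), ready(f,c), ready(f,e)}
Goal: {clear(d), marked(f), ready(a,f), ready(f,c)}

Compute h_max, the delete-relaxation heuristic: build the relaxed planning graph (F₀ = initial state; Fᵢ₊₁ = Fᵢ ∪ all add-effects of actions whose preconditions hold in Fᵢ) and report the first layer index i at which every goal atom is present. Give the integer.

3

F0 = init (5 atoms)
F1 = F0 ∪ {clear(c), clear(e), clear(f), marked(a), marked(c), marked(d), marked(f)}  (12 atoms)
F2 = F1 ∪ {near(c), near(e), near(f), ready(a,a), ready(d,d), ready(e,e), ready(f,f)}  (19 atoms)
F3 = F2 ∪ {clear(a), clear(d), marked(e)}  (22 atoms)
goal ⊆ F3  ⇒  h_max = 3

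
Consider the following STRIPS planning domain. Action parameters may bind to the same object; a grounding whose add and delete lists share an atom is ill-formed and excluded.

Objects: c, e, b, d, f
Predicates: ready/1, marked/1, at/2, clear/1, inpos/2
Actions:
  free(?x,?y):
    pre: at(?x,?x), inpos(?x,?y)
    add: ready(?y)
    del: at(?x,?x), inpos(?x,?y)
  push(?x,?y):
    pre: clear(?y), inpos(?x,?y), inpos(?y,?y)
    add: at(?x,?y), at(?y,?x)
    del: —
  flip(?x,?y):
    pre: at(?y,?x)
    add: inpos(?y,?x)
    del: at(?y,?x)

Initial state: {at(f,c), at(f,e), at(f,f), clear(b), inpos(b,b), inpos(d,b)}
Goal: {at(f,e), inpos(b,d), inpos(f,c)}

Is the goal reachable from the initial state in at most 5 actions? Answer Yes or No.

1. push(d,b)  →  {at(b,d), at(d,b), at(f,c), at(f,e), at(f,f), clear(b), inpos(b,b), inpos(d,b)}
2. flip(c,f)  →  {at(b,d), at(d,b), at(f,e), at(f,f), clear(b), inpos(b,b), inpos(d,b), inpos(f,c)}
3. flip(d,b)  →  {at(d,b), at(f,e), at(f,f), clear(b), inpos(b,b), inpos(b,d), inpos(d,b), inpos(f,c)}
optimal plan length = 3; 3 ≤ 5

Yes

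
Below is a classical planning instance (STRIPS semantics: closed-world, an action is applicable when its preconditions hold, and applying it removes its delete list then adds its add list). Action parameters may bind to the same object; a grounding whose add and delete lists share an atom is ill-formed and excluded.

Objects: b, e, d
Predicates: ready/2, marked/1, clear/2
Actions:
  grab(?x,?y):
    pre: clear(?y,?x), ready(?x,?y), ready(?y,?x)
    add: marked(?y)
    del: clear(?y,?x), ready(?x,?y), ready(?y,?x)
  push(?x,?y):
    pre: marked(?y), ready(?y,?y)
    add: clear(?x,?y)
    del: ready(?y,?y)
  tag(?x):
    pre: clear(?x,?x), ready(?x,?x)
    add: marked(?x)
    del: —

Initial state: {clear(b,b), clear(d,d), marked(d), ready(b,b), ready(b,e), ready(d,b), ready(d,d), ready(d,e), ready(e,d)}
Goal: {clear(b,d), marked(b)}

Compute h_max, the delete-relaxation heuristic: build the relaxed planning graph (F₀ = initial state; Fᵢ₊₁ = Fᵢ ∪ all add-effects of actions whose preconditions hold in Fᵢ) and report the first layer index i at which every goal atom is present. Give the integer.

1

F0 = init (9 atoms)
F1 = F0 ∪ {clear(b,d), clear(e,d), marked(b)}  (12 atoms)
goal ⊆ F1  ⇒  h_max = 1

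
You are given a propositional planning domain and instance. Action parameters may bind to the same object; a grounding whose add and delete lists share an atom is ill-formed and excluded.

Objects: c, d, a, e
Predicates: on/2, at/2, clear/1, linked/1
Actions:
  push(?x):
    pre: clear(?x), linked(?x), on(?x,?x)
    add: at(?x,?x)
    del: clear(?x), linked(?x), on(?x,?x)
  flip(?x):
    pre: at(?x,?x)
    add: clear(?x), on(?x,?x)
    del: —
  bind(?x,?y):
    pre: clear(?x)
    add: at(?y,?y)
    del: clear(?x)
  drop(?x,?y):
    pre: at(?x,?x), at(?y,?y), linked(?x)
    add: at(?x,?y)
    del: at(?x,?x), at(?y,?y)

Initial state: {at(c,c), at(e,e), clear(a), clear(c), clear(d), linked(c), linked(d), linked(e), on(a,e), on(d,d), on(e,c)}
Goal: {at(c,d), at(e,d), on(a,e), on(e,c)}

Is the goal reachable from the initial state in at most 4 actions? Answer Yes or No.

Yes

1. push(d)  →  {at(c,c), at(d,d), at(e,e), clear(a), clear(c), linked(c), linked(e), on(a,e), on(e,c)}
2. drop(c,d)  →  {at(c,d), at(e,e), clear(a), clear(c), linked(c), linked(e), on(a,e), on(e,c)}
3. bind(c,d)  →  {at(c,d), at(d,d), at(e,e), clear(a), linked(c), linked(e), on(a,e), on(e,c)}
4. drop(e,d)  →  {at(c,d), at(e,d), clear(a), linked(c), linked(e), on(a,e), on(e,c)}
optimal plan length = 4; 4 ≤ 4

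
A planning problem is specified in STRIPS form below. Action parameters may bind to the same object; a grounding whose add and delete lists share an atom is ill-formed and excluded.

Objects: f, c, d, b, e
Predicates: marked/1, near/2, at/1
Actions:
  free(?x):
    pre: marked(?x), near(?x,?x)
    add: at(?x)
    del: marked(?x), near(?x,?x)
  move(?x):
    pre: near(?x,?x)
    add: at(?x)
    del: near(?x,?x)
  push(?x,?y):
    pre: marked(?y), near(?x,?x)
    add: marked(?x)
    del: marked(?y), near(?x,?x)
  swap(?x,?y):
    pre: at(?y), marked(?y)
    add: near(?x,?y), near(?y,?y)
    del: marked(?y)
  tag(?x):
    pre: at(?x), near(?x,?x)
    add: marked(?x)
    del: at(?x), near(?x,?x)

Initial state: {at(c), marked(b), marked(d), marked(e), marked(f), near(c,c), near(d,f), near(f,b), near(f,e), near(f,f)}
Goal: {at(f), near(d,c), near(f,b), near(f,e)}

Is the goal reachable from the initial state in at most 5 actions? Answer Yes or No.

1. free(f)  →  {at(c), at(f), marked(b), marked(d), marked(e), near(c,c), near(d,f), near(f,b), near(f,e)}
2. push(c,d)  →  {at(c), at(f), marked(b), marked(c), marked(e), near(d,f), near(f,b), near(f,e)}
3. swap(d,c)  →  {at(c), at(f), marked(b), marked(e), near(c,c), near(d,c), near(d,f), near(f,b), near(f,e)}
optimal plan length = 3; 3 ≤ 5

Yes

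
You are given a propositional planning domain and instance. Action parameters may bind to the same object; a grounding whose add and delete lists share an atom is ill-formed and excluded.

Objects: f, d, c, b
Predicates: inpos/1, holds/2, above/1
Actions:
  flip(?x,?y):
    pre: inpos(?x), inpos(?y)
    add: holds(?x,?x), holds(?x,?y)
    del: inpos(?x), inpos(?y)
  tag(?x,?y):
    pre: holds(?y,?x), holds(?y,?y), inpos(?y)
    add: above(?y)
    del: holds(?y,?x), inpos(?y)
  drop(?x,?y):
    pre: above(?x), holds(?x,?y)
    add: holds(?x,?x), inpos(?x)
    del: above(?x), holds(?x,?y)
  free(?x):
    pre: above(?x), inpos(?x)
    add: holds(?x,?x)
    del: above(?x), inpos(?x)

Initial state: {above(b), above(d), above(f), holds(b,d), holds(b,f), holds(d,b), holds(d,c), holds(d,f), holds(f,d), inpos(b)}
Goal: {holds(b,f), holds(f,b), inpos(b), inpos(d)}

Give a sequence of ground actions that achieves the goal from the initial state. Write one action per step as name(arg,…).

drop(f,d); flip(f,b); drop(d,f); drop(b,d)

1. drop(f,d)  →  {above(b), above(d), holds(b,d), holds(b,f), holds(d,b), holds(d,c), holds(d,f), holds(f,f), inpos(b), inpos(f)}
2. flip(f,b)  →  {above(b), above(d), holds(b,d), holds(b,f), holds(d,b), holds(d,c), holds(d,f), holds(f,b), holds(f,f)}
3. drop(d,f)  →  {above(b), holds(b,d), holds(b,f), holds(d,b), holds(d,c), holds(d,d), holds(f,b), holds(f,f), inpos(d)}
4. drop(b,d)  →  {holds(b,b), holds(b,f), holds(d,b), holds(d,c), holds(d,d), holds(f,b), holds(f,f), inpos(b), inpos(d)}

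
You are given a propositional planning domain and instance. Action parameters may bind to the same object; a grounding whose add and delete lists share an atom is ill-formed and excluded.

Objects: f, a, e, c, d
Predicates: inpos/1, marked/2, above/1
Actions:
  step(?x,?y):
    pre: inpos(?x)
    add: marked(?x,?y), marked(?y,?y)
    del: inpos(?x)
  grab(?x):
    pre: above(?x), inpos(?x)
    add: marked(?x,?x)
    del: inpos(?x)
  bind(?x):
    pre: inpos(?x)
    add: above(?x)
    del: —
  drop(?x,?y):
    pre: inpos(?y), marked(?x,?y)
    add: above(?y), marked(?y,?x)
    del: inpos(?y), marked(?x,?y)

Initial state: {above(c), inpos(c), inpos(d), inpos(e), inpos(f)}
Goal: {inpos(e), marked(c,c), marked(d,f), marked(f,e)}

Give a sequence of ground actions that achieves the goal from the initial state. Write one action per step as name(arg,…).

step(f,e); step(c,c); step(d,f)

1. step(f,e)  →  {above(c), inpos(c), inpos(d), inpos(e), marked(e,e), marked(f,e)}
2. step(c,c)  →  {above(c), inpos(d), inpos(e), marked(c,c), marked(e,e), marked(f,e)}
3. step(d,f)  →  {above(c), inpos(e), marked(c,c), marked(d,f), marked(e,e), marked(f,e), marked(f,f)}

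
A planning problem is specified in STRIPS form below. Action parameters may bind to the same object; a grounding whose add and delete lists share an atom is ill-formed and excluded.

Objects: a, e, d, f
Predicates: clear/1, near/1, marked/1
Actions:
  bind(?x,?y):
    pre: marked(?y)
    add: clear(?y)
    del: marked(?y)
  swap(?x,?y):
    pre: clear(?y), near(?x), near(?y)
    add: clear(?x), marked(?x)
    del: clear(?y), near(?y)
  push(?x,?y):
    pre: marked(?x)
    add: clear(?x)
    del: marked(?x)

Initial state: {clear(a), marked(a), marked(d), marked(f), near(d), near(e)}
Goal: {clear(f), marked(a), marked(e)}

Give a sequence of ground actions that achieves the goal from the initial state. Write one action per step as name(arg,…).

bind(a,d); bind(a,f); swap(e,d)

1. bind(a,d)  →  {clear(a), clear(d), marked(a), marked(f), near(d), near(e)}
2. bind(a,f)  →  {clear(a), clear(d), clear(f), marked(a), near(d), near(e)}
3. swap(e,d)  →  {clear(a), clear(e), clear(f), marked(a), marked(e), near(e)}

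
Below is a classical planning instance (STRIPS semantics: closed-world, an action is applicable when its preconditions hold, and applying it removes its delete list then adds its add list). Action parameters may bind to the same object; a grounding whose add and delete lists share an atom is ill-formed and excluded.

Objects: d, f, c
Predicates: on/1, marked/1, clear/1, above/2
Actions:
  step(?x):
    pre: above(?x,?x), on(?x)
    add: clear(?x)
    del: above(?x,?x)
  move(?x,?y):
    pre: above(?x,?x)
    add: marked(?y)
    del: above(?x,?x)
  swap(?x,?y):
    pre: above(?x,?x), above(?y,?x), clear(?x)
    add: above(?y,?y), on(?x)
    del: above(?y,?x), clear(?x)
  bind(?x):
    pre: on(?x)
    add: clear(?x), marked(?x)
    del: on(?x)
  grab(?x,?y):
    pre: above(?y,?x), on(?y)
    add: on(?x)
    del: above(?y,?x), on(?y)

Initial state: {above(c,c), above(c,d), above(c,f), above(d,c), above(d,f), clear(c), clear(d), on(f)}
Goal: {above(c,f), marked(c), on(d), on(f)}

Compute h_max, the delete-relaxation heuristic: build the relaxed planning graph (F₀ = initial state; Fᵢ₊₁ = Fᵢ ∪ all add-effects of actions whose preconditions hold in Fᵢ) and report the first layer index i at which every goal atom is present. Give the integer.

2

F0 = init (8 atoms)
F1 = F0 ∪ {above(d,d), clear(f), marked(c), marked(d), marked(f), on(c)}  (14 atoms)
F2 = F1 ∪ {on(d)}  (15 atoms)
goal ⊆ F2  ⇒  h_max = 2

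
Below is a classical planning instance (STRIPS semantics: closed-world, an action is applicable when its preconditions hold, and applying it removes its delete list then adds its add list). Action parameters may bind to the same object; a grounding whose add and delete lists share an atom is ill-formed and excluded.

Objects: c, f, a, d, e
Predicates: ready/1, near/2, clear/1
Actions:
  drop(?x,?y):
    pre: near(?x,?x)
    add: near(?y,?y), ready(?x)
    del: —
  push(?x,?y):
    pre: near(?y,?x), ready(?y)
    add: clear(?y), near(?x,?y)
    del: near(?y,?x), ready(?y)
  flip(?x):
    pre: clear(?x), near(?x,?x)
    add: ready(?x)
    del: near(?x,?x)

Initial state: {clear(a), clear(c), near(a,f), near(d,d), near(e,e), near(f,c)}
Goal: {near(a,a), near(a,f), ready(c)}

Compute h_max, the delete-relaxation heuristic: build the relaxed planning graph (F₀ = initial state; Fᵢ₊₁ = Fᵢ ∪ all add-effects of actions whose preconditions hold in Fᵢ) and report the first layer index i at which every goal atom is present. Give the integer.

F0 = init (6 atoms)
F1 = F0 ∪ {near(a,a), near(c,c), near(f,f), ready(d), ready(e)}  (11 atoms)
F2 = F1 ∪ {ready(a), ready(c), ready(f)}  (14 atoms)
goal ⊆ F2  ⇒  h_max = 2

2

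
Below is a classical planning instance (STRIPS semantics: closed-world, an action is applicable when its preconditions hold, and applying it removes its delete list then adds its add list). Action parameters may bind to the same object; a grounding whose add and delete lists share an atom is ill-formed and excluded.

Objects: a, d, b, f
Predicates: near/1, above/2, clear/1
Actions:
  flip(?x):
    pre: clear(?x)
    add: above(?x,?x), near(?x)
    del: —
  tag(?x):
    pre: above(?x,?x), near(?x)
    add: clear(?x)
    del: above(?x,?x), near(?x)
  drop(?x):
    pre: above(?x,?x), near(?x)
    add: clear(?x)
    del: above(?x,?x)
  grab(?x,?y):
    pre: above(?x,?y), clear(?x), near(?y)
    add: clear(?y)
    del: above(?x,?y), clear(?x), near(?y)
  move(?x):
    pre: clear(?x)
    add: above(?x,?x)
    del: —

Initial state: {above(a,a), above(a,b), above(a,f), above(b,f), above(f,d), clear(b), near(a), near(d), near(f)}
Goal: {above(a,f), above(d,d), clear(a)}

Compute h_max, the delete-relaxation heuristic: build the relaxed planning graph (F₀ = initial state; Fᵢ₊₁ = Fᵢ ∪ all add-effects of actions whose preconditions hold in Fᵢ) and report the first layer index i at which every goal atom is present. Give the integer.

3

F0 = init (9 atoms)
F1 = F0 ∪ {above(b,b), clear(a), clear(f), near(b)}  (13 atoms)
F2 = F1 ∪ {above(f,f), clear(d)}  (15 atoms)
F3 = F2 ∪ {above(d,d)}  (16 atoms)
goal ⊆ F3  ⇒  h_max = 3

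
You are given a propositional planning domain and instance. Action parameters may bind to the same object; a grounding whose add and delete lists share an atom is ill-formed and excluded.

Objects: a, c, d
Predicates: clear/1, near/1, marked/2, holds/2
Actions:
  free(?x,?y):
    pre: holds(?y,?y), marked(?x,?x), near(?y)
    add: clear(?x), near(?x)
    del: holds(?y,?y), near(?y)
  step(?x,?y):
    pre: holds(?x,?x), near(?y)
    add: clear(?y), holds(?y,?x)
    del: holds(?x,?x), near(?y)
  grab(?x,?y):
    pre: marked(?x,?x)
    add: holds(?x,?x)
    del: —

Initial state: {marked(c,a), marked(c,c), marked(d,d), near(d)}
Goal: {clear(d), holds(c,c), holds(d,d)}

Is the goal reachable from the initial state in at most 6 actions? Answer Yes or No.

Yes

1. grab(c,a)  →  {holds(c,c), marked(c,a), marked(c,c), marked(d,d), near(d)}
2. step(c,d)  →  {clear(d), holds(d,c), marked(c,a), marked(c,c), marked(d,d)}
3. grab(c,a)  →  {clear(d), holds(c,c), holds(d,c), marked(c,a), marked(c,c), marked(d,d)}
4. grab(d,a)  →  {clear(d), holds(c,c), holds(d,c), holds(d,d), marked(c,a), marked(c,c), marked(d,d)}
optimal plan length = 4; 4 ≤ 6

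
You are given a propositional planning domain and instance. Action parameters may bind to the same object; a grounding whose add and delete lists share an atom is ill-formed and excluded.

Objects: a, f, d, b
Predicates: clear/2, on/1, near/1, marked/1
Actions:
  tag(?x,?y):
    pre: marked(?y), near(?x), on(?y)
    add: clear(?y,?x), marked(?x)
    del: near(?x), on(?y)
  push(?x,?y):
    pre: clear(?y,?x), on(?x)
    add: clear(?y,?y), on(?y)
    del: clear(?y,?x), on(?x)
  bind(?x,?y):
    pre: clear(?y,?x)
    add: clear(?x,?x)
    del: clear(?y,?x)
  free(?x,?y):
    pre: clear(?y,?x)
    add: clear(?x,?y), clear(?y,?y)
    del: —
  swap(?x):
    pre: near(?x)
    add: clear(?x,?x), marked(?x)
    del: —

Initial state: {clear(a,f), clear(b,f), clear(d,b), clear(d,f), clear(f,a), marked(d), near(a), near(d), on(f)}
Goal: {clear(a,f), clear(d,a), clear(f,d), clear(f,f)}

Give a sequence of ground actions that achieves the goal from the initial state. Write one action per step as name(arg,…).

1. bind(f,b)  →  {clear(a,f), clear(d,b), clear(d,f), clear(f,a), clear(f,f), marked(d), near(a), near(d), on(f)}
2. free(f,d)  →  {clear(a,f), clear(d,b), clear(d,d), clear(d,f), clear(f,a), clear(f,d), clear(f,f), marked(d), near(a), near(d), on(f)}
3. push(f,d)  →  {clear(a,f), clear(d,b), clear(d,d), clear(f,a), clear(f,d), clear(f,f), marked(d), near(a), near(d), on(d)}
4. tag(a,d)  →  {clear(a,f), clear(d,a), clear(d,b), clear(d,d), clear(f,a), clear(f,d), clear(f,f), marked(a), marked(d), near(d)}

bind(f,b); free(f,d); push(f,d); tag(a,d)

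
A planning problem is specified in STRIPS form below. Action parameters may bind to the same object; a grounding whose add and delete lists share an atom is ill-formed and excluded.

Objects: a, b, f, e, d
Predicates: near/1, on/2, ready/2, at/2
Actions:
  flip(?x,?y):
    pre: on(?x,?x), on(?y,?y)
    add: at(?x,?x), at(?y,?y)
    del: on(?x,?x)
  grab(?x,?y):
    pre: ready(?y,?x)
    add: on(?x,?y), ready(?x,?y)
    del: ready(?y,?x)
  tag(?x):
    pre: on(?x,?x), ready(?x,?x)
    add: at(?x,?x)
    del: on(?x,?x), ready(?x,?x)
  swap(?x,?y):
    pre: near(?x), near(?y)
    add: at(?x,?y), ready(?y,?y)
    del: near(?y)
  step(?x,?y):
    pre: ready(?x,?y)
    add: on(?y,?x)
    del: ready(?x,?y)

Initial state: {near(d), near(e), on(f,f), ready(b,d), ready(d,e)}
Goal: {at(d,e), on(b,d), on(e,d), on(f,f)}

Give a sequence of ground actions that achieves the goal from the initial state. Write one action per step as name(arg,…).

grab(e,d); grab(d,b); grab(b,d); swap(d,e)

1. grab(e,d)  →  {near(d), near(e), on(e,d), on(f,f), ready(b,d), ready(e,d)}
2. grab(d,b)  →  {near(d), near(e), on(d,b), on(e,d), on(f,f), ready(d,b), ready(e,d)}
3. grab(b,d)  →  {near(d), near(e), on(b,d), on(d,b), on(e,d), on(f,f), ready(b,d), ready(e,d)}
4. swap(d,e)  →  {at(d,e), near(d), on(b,d), on(d,b), on(e,d), on(f,f), ready(b,d), ready(e,d), ready(e,e)}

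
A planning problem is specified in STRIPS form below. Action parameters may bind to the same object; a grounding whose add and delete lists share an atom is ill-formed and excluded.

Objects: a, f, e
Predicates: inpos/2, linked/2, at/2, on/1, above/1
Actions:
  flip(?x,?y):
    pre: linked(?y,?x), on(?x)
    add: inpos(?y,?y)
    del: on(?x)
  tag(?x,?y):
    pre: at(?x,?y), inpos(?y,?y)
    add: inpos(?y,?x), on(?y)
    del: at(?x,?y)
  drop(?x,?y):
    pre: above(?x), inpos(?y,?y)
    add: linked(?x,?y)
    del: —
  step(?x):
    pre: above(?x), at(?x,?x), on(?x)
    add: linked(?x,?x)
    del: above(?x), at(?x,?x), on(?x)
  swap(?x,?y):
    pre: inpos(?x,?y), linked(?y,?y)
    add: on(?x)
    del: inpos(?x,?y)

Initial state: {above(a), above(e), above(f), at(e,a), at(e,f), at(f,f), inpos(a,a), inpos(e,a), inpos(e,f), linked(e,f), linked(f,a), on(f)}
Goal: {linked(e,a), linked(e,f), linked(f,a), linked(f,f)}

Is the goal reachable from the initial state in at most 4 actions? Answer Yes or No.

Yes

1. drop(e,a)  →  {above(a), above(e), above(f), at(e,a), at(e,f), at(f,f), inpos(a,a), inpos(e,a), inpos(e,f), linked(e,a), linked(e,f), linked(f,a), on(f)}
2. step(f)  →  {above(a), above(e), at(e,a), at(e,f), inpos(a,a), inpos(e,a), inpos(e,f), linked(e,a), linked(e,f), linked(f,a), linked(f,f)}
optimal plan length = 2; 2 ≤ 4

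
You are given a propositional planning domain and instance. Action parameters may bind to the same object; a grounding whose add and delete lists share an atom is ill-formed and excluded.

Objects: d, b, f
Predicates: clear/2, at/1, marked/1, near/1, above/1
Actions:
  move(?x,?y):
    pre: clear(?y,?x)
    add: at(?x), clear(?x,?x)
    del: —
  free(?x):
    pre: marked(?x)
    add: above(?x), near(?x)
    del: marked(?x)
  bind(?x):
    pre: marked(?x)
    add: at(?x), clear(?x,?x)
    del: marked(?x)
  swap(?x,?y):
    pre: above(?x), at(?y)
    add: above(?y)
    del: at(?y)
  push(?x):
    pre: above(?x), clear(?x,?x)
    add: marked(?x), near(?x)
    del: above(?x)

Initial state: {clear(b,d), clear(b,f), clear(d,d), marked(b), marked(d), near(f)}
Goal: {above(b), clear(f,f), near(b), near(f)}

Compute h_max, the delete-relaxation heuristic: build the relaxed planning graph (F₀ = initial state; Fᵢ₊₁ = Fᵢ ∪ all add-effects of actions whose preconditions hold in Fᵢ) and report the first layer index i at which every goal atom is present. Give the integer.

1

F0 = init (6 atoms)
F1 = F0 ∪ {above(b), above(d), at(b), at(d), at(f), clear(b,b), clear(f,f), near(b), near(d)}  (15 atoms)
goal ⊆ F1  ⇒  h_max = 1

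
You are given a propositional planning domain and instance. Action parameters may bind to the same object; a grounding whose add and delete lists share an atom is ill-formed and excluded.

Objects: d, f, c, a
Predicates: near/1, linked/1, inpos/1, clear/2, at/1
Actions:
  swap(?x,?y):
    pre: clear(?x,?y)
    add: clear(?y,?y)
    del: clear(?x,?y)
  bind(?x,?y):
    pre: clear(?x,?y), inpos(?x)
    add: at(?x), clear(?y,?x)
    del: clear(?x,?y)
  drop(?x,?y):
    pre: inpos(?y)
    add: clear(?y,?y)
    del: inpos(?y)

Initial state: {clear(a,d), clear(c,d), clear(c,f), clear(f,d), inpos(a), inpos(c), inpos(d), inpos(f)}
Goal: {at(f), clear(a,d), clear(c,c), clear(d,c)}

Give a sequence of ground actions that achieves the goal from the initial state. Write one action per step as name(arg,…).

1. bind(f,d)  →  {at(f), clear(a,d), clear(c,d), clear(c,f), clear(d,f), inpos(a), inpos(c), inpos(d), inpos(f)}
2. bind(c,d)  →  {at(c), at(f), clear(a,d), clear(c,f), clear(d,c), clear(d,f), inpos(a), inpos(c), inpos(d), inpos(f)}
3. drop(d,c)  →  {at(c), at(f), clear(a,d), clear(c,c), clear(c,f), clear(d,c), clear(d,f), inpos(a), inpos(d), inpos(f)}

bind(f,d); bind(c,d); drop(d,c)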